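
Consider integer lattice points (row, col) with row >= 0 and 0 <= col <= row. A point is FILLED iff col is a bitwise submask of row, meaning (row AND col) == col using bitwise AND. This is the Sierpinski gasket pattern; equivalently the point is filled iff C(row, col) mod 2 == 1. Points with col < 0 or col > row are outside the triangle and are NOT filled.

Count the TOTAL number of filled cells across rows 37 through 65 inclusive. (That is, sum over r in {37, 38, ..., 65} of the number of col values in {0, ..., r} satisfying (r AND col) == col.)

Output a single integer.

Answer: 470

Derivation:
r37=100101 pc3: +8 =8
r38=100110 pc3: +8 =16
r39=100111 pc4: +16 =32
r40=101000 pc2: +4 =36
r41=101001 pc3: +8 =44
r42=101010 pc3: +8 =52
r43=101011 pc4: +16 =68
r44=101100 pc3: +8 =76
r45=101101 pc4: +16 =92
r46=101110 pc4: +16 =108
r47=101111 pc5: +32 =140
r48=110000 pc2: +4 =144
r49=110001 pc3: +8 =152
r50=110010 pc3: +8 =160
r51=110011 pc4: +16 =176
r52=110100 pc3: +8 =184
r53=110101 pc4: +16 =200
r54=110110 pc4: +16 =216
r55=110111 pc5: +32 =248
r56=111000 pc3: +8 =256
r57=111001 pc4: +16 =272
r58=111010 pc4: +16 =288
r59=111011 pc5: +32 =320
r60=111100 pc4: +16 =336
r61=111101 pc5: +32 =368
r62=111110 pc5: +32 =400
r63=111111 pc6: +64 =464
r64=1000000 pc1: +2 =466
r65=1000001 pc2: +4 =470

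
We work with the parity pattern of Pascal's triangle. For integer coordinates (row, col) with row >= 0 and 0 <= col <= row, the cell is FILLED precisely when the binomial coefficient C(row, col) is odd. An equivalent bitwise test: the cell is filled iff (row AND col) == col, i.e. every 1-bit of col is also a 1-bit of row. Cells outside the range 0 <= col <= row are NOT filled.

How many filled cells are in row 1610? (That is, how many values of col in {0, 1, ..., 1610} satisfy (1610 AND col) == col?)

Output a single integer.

Answer: 32

Derivation:
1610 in binary = 11001001010
popcount(1610) = number of 1-bits in 11001001010 = 5
A col c satisfies (1610 AND c) == c iff every set bit of c is also set in 1610; each of the 5 set bits of 1610 can independently be on or off in c.
count = 2^5 = 32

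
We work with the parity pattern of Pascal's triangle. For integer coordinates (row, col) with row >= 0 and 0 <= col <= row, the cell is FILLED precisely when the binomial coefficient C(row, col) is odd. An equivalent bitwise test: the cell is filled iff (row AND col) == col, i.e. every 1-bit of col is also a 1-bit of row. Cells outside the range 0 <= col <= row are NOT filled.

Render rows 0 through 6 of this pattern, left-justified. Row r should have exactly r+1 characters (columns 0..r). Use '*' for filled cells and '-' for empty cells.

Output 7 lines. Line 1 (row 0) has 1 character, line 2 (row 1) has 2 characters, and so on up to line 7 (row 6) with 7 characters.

r0=0: *
r1=1: **
r2=10: *-*
r3=11: ****
r4=100: *---*
r5=101: **--**
r6=110: *-*-*-*

Answer: *
**
*-*
****
*---*
**--**
*-*-*-*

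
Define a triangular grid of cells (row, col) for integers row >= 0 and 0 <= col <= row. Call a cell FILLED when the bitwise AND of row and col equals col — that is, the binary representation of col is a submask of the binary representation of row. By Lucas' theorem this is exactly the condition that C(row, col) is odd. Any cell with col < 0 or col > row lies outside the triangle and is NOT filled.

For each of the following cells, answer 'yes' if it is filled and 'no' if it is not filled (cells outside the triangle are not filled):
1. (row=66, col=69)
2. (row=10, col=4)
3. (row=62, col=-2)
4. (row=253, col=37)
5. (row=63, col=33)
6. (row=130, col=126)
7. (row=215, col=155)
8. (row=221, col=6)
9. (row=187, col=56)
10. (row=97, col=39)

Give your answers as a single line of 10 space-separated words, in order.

Answer: no no no yes yes no no no yes no

Derivation:
(66,69): col outside [0, 66] -> not filled
(10,4): row=0b1010, col=0b100, row AND col = 0b0 = 0; 0 != 4 -> empty
(62,-2): col outside [0, 62] -> not filled
(253,37): row=0b11111101, col=0b100101, row AND col = 0b100101 = 37; 37 == 37 -> filled
(63,33): row=0b111111, col=0b100001, row AND col = 0b100001 = 33; 33 == 33 -> filled
(130,126): row=0b10000010, col=0b1111110, row AND col = 0b10 = 2; 2 != 126 -> empty
(215,155): row=0b11010111, col=0b10011011, row AND col = 0b10010011 = 147; 147 != 155 -> empty
(221,6): row=0b11011101, col=0b110, row AND col = 0b100 = 4; 4 != 6 -> empty
(187,56): row=0b10111011, col=0b111000, row AND col = 0b111000 = 56; 56 == 56 -> filled
(97,39): row=0b1100001, col=0b100111, row AND col = 0b100001 = 33; 33 != 39 -> empty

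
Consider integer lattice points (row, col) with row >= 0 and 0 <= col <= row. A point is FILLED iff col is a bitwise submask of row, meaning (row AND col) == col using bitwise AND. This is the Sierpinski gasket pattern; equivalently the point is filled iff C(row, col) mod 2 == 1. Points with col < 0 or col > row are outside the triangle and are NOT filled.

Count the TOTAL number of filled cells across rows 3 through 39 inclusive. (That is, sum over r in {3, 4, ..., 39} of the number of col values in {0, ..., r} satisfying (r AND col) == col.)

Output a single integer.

Answer: 292

Derivation:
r3=11 pc2: +4 =4
r4=100 pc1: +2 =6
r5=101 pc2: +4 =10
r6=110 pc2: +4 =14
r7=111 pc3: +8 =22
r8=1000 pc1: +2 =24
r9=1001 pc2: +4 =28
r10=1010 pc2: +4 =32
r11=1011 pc3: +8 =40
r12=1100 pc2: +4 =44
r13=1101 pc3: +8 =52
r14=1110 pc3: +8 =60
r15=1111 pc4: +16 =76
r16=10000 pc1: +2 =78
r17=10001 pc2: +4 =82
r18=10010 pc2: +4 =86
r19=10011 pc3: +8 =94
r20=10100 pc2: +4 =98
r21=10101 pc3: +8 =106
r22=10110 pc3: +8 =114
r23=10111 pc4: +16 =130
r24=11000 pc2: +4 =134
r25=11001 pc3: +8 =142
r26=11010 pc3: +8 =150
r27=11011 pc4: +16 =166
r28=11100 pc3: +8 =174
r29=11101 pc4: +16 =190
r30=11110 pc4: +16 =206
r31=11111 pc5: +32 =238
r32=100000 pc1: +2 =240
r33=100001 pc2: +4 =244
r34=100010 pc2: +4 =248
r35=100011 pc3: +8 =256
r36=100100 pc2: +4 =260
r37=100101 pc3: +8 =268
r38=100110 pc3: +8 =276
r39=100111 pc4: +16 =292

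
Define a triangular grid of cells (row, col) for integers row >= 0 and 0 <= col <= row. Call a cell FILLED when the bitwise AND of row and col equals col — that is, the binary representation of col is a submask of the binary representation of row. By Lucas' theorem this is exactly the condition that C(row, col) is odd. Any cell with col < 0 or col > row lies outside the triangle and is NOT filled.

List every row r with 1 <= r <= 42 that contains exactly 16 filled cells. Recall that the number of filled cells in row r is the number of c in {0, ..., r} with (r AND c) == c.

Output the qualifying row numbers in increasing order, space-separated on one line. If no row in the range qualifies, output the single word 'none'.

Answer: 15 23 27 29 30 39

Derivation:
Row r has 2^popcount(r) filled cells, so we need popcount(r) = log2(16) = 4.
Scan r = 1..42 and keep those with exactly 4 one-bits:
r=1=1 popcount=1 -> skip
r=2=10 popcount=1 -> skip
r=3=11 popcount=2 -> skip
r=4=100 popcount=1 -> skip
r=5=101 popcount=2 -> skip
r=6=110 popcount=2 -> skip
r=7=111 popcount=3 -> skip
r=8=1000 popcount=1 -> skip
r=9=1001 popcount=2 -> skip
r=10=1010 popcount=2 -> skip
r=11=1011 popcount=3 -> skip
r=12=1100 popcount=2 -> skip
r=13=1101 popcount=3 -> skip
r=14=1110 popcount=3 -> skip
r=15=1111 popcount=4 -> KEEP
r=16=10000 popcount=1 -> skip
r=17=10001 popcount=2 -> skip
r=18=10010 popcount=2 -> skip
r=19=10011 popcount=3 -> skip
r=20=10100 popcount=2 -> skip
r=21=10101 popcount=3 -> skip
r=22=10110 popcount=3 -> skip
r=23=10111 popcount=4 -> KEEP
r=24=11000 popcount=2 -> skip
r=25=11001 popcount=3 -> skip
r=26=11010 popcount=3 -> skip
r=27=11011 popcount=4 -> KEEP
r=28=11100 popcount=3 -> skip
r=29=11101 popcount=4 -> KEEP
r=30=11110 popcount=4 -> KEEP
r=31=11111 popcount=5 -> skip
r=32=100000 popcount=1 -> skip
r=33=100001 popcount=2 -> skip
r=34=100010 popcount=2 -> skip
r=35=100011 popcount=3 -> skip
r=36=100100 popcount=2 -> skip
r=37=100101 popcount=3 -> skip
r=38=100110 popcount=3 -> skip
r=39=100111 popcount=4 -> KEEP
r=40=101000 popcount=2 -> skip
r=41=101001 popcount=3 -> skip
r=42=101010 popcount=3 -> skip
Kept rows: 15 23 27 29 30 39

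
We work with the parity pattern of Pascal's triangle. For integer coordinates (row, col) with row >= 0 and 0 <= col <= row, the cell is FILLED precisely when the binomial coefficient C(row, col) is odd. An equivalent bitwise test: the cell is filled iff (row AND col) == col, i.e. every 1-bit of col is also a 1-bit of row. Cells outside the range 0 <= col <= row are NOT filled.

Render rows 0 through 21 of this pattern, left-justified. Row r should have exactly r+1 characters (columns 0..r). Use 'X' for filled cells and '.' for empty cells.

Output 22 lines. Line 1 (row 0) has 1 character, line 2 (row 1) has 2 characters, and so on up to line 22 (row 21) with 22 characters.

Answer: X
XX
X.X
XXXX
X...X
XX..XX
X.X.X.X
XXXXXXXX
X.......X
XX......XX
X.X.....X.X
XXXX....XXXX
X...X...X...X
XX..XX..XX..XX
X.X.X.X.X.X.X.X
XXXXXXXXXXXXXXXX
X...............X
XX..............XX
X.X.............X.X
XXXX............XXXX
X...X...........X...X
XX..XX..........XX..XX

Derivation:
r0=0: X
r1=1: XX
r2=10: X.X
r3=11: XXXX
r4=100: X...X
r5=101: XX..XX
r6=110: X.X.X.X
r7=111: XXXXXXXX
r8=1000: X.......X
r9=1001: XX......XX
r10=1010: X.X.....X.X
r11=1011: XXXX....XXXX
r12=1100: X...X...X...X
r13=1101: XX..XX..XX..XX
r14=1110: X.X.X.X.X.X.X.X
r15=1111: XXXXXXXXXXXXXXXX
r16=10000: X...............X
r17=10001: XX..............XX
r18=10010: X.X.............X.X
r19=10011: XXXX............XXXX
r20=10100: X...X...........X...X
r21=10101: XX..XX..........XX..XX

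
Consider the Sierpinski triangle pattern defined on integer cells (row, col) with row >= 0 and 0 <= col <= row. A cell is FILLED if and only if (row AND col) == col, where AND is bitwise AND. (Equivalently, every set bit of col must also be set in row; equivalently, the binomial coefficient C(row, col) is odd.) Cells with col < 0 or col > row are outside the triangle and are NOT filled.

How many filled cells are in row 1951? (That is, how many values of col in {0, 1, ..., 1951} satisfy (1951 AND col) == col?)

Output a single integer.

Answer: 512

Derivation:
1951 in binary = 11110011111
popcount(1951) = number of 1-bits in 11110011111 = 9
A col c satisfies (1951 AND c) == c iff every set bit of c is also set in 1951; each of the 9 set bits of 1951 can independently be on or off in c.
count = 2^9 = 512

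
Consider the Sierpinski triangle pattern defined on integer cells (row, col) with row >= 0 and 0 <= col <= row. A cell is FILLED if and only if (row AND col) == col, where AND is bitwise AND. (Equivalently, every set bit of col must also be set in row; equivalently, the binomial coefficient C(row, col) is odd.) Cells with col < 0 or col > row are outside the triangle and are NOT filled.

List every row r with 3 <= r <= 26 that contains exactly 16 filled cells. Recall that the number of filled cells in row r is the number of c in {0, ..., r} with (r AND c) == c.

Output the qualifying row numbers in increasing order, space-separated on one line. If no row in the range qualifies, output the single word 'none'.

Answer: 15 23

Derivation:
Row r has 2^popcount(r) filled cells, so we need popcount(r) = log2(16) = 4.
Scan r = 3..26 and keep those with exactly 4 one-bits:
r=3=11 popcount=2 -> skip
r=4=100 popcount=1 -> skip
r=5=101 popcount=2 -> skip
r=6=110 popcount=2 -> skip
r=7=111 popcount=3 -> skip
r=8=1000 popcount=1 -> skip
r=9=1001 popcount=2 -> skip
r=10=1010 popcount=2 -> skip
r=11=1011 popcount=3 -> skip
r=12=1100 popcount=2 -> skip
r=13=1101 popcount=3 -> skip
r=14=1110 popcount=3 -> skip
r=15=1111 popcount=4 -> KEEP
r=16=10000 popcount=1 -> skip
r=17=10001 popcount=2 -> skip
r=18=10010 popcount=2 -> skip
r=19=10011 popcount=3 -> skip
r=20=10100 popcount=2 -> skip
r=21=10101 popcount=3 -> skip
r=22=10110 popcount=3 -> skip
r=23=10111 popcount=4 -> KEEP
r=24=11000 popcount=2 -> skip
r=25=11001 popcount=3 -> skip
r=26=11010 popcount=3 -> skip
Kept rows: 15 23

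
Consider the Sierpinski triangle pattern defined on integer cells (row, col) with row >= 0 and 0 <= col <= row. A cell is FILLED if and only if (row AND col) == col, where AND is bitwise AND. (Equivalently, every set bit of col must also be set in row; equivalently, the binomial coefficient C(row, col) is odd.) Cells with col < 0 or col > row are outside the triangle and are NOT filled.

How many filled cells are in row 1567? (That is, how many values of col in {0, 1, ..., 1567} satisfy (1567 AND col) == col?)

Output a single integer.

Answer: 128

Derivation:
1567 in binary = 11000011111
popcount(1567) = number of 1-bits in 11000011111 = 7
A col c satisfies (1567 AND c) == c iff every set bit of c is also set in 1567; each of the 7 set bits of 1567 can independently be on or off in c.
count = 2^7 = 128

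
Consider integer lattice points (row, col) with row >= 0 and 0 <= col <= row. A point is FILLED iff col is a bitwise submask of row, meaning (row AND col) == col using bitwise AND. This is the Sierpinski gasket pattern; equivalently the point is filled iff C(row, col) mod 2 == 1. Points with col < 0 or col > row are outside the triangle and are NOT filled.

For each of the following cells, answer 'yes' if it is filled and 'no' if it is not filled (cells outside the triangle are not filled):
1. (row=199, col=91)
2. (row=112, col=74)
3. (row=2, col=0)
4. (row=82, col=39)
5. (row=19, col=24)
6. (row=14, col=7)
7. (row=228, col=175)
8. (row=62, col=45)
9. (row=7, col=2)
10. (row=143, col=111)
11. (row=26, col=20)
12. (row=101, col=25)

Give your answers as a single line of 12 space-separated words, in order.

(199,91): row=0b11000111, col=0b1011011, row AND col = 0b1000011 = 67; 67 != 91 -> empty
(112,74): row=0b1110000, col=0b1001010, row AND col = 0b1000000 = 64; 64 != 74 -> empty
(2,0): row=0b10, col=0b0, row AND col = 0b0 = 0; 0 == 0 -> filled
(82,39): row=0b1010010, col=0b100111, row AND col = 0b10 = 2; 2 != 39 -> empty
(19,24): col outside [0, 19] -> not filled
(14,7): row=0b1110, col=0b111, row AND col = 0b110 = 6; 6 != 7 -> empty
(228,175): row=0b11100100, col=0b10101111, row AND col = 0b10100100 = 164; 164 != 175 -> empty
(62,45): row=0b111110, col=0b101101, row AND col = 0b101100 = 44; 44 != 45 -> empty
(7,2): row=0b111, col=0b10, row AND col = 0b10 = 2; 2 == 2 -> filled
(143,111): row=0b10001111, col=0b1101111, row AND col = 0b1111 = 15; 15 != 111 -> empty
(26,20): row=0b11010, col=0b10100, row AND col = 0b10000 = 16; 16 != 20 -> empty
(101,25): row=0b1100101, col=0b11001, row AND col = 0b1 = 1; 1 != 25 -> empty

Answer: no no yes no no no no no yes no no no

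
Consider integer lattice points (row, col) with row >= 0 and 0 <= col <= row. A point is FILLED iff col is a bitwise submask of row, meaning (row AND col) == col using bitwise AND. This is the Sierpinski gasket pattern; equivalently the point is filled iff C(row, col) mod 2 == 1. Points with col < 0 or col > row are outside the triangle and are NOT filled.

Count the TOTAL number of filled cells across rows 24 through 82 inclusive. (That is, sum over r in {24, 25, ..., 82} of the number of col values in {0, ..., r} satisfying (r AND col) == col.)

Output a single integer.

r24=11000 pc2: +4 =4
r25=11001 pc3: +8 =12
r26=11010 pc3: +8 =20
r27=11011 pc4: +16 =36
r28=11100 pc3: +8 =44
r29=11101 pc4: +16 =60
r30=11110 pc4: +16 =76
r31=11111 pc5: +32 =108
r32=100000 pc1: +2 =110
r33=100001 pc2: +4 =114
r34=100010 pc2: +4 =118
r35=100011 pc3: +8 =126
r36=100100 pc2: +4 =130
r37=100101 pc3: +8 =138
r38=100110 pc3: +8 =146
r39=100111 pc4: +16 =162
r40=101000 pc2: +4 =166
r41=101001 pc3: +8 =174
r42=101010 pc3: +8 =182
r43=101011 pc4: +16 =198
r44=101100 pc3: +8 =206
r45=101101 pc4: +16 =222
r46=101110 pc4: +16 =238
r47=101111 pc5: +32 =270
r48=110000 pc2: +4 =274
r49=110001 pc3: +8 =282
r50=110010 pc3: +8 =290
r51=110011 pc4: +16 =306
r52=110100 pc3: +8 =314
r53=110101 pc4: +16 =330
r54=110110 pc4: +16 =346
r55=110111 pc5: +32 =378
r56=111000 pc3: +8 =386
r57=111001 pc4: +16 =402
r58=111010 pc4: +16 =418
r59=111011 pc5: +32 =450
r60=111100 pc4: +16 =466
r61=111101 pc5: +32 =498
r62=111110 pc5: +32 =530
r63=111111 pc6: +64 =594
r64=1000000 pc1: +2 =596
r65=1000001 pc2: +4 =600
r66=1000010 pc2: +4 =604
r67=1000011 pc3: +8 =612
r68=1000100 pc2: +4 =616
r69=1000101 pc3: +8 =624
r70=1000110 pc3: +8 =632
r71=1000111 pc4: +16 =648
r72=1001000 pc2: +4 =652
r73=1001001 pc3: +8 =660
r74=1001010 pc3: +8 =668
r75=1001011 pc4: +16 =684
r76=1001100 pc3: +8 =692
r77=1001101 pc4: +16 =708
r78=1001110 pc4: +16 =724
r79=1001111 pc5: +32 =756
r80=1010000 pc2: +4 =760
r81=1010001 pc3: +8 =768
r82=1010010 pc3: +8 =776

Answer: 776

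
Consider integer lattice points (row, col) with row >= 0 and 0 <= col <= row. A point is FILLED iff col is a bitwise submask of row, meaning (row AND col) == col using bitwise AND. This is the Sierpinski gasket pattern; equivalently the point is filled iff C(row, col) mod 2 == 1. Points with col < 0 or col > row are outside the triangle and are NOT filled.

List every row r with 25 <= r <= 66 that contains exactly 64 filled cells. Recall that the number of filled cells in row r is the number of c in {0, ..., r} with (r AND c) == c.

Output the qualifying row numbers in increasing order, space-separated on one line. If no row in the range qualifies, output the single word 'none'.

Answer: 63

Derivation:
Row r has 2^popcount(r) filled cells, so we need popcount(r) = log2(64) = 6.
Scan r = 25..66 and keep those with exactly 6 one-bits:
r=25=11001 popcount=3 -> skip
r=26=11010 popcount=3 -> skip
r=27=11011 popcount=4 -> skip
r=28=11100 popcount=3 -> skip
r=29=11101 popcount=4 -> skip
r=30=11110 popcount=4 -> skip
r=31=11111 popcount=5 -> skip
r=32=100000 popcount=1 -> skip
r=33=100001 popcount=2 -> skip
r=34=100010 popcount=2 -> skip
r=35=100011 popcount=3 -> skip
r=36=100100 popcount=2 -> skip
r=37=100101 popcount=3 -> skip
r=38=100110 popcount=3 -> skip
r=39=100111 popcount=4 -> skip
r=40=101000 popcount=2 -> skip
r=41=101001 popcount=3 -> skip
r=42=101010 popcount=3 -> skip
r=43=101011 popcount=4 -> skip
r=44=101100 popcount=3 -> skip
r=45=101101 popcount=4 -> skip
r=46=101110 popcount=4 -> skip
r=47=101111 popcount=5 -> skip
r=48=110000 popcount=2 -> skip
r=49=110001 popcount=3 -> skip
r=50=110010 popcount=3 -> skip
r=51=110011 popcount=4 -> skip
r=52=110100 popcount=3 -> skip
r=53=110101 popcount=4 -> skip
r=54=110110 popcount=4 -> skip
r=55=110111 popcount=5 -> skip
r=56=111000 popcount=3 -> skip
r=57=111001 popcount=4 -> skip
r=58=111010 popcount=4 -> skip
r=59=111011 popcount=5 -> skip
r=60=111100 popcount=4 -> skip
r=61=111101 popcount=5 -> skip
r=62=111110 popcount=5 -> skip
r=63=111111 popcount=6 -> KEEP
r=64=1000000 popcount=1 -> skip
r=65=1000001 popcount=2 -> skip
r=66=1000010 popcount=2 -> skip
Kept rows: 63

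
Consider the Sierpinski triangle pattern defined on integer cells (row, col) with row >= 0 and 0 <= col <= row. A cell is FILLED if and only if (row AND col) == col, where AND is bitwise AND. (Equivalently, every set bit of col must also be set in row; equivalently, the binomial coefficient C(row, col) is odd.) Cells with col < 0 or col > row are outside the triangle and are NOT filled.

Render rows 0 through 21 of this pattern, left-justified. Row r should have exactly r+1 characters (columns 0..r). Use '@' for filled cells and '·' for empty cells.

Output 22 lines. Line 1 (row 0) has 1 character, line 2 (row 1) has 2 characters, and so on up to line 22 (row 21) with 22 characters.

Answer: @
@@
@·@
@@@@
@···@
@@··@@
@·@·@·@
@@@@@@@@
@·······@
@@······@@
@·@·····@·@
@@@@····@@@@
@···@···@···@
@@··@@··@@··@@
@·@·@·@·@·@·@·@
@@@@@@@@@@@@@@@@
@···············@
@@··············@@
@·@·············@·@
@@@@············@@@@
@···@···········@···@
@@··@@··········@@··@@

Derivation:
r0=0: @
r1=1: @@
r2=10: @·@
r3=11: @@@@
r4=100: @···@
r5=101: @@··@@
r6=110: @·@·@·@
r7=111: @@@@@@@@
r8=1000: @·······@
r9=1001: @@······@@
r10=1010: @·@·····@·@
r11=1011: @@@@····@@@@
r12=1100: @···@···@···@
r13=1101: @@··@@··@@··@@
r14=1110: @·@·@·@·@·@·@·@
r15=1111: @@@@@@@@@@@@@@@@
r16=10000: @···············@
r17=10001: @@··············@@
r18=10010: @·@·············@·@
r19=10011: @@@@············@@@@
r20=10100: @···@···········@···@
r21=10101: @@··@@··········@@··@@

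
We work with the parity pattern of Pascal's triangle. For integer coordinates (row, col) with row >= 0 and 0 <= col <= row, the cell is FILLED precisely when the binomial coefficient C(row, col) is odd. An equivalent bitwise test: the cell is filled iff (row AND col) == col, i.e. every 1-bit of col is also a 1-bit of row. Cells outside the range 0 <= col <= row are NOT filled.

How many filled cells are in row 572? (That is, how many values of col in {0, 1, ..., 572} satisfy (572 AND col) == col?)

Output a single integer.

572 in binary = 1000111100
popcount(572) = number of 1-bits in 1000111100 = 5
A col c satisfies (572 AND c) == c iff every set bit of c is also set in 572; each of the 5 set bits of 572 can independently be on or off in c.
count = 2^5 = 32

Answer: 32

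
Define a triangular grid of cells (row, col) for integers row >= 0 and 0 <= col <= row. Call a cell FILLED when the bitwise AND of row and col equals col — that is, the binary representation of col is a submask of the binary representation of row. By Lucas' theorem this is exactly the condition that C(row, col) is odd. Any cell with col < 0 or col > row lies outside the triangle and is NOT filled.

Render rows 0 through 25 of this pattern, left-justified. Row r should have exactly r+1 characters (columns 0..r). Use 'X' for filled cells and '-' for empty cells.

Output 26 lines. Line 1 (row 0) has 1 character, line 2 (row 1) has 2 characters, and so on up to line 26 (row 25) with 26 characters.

r0=0: X
r1=1: XX
r2=10: X-X
r3=11: XXXX
r4=100: X---X
r5=101: XX--XX
r6=110: X-X-X-X
r7=111: XXXXXXXX
r8=1000: X-------X
r9=1001: XX------XX
r10=1010: X-X-----X-X
r11=1011: XXXX----XXXX
r12=1100: X---X---X---X
r13=1101: XX--XX--XX--XX
r14=1110: X-X-X-X-X-X-X-X
r15=1111: XXXXXXXXXXXXXXXX
r16=10000: X---------------X
r17=10001: XX--------------XX
r18=10010: X-X-------------X-X
r19=10011: XXXX------------XXXX
r20=10100: X---X-----------X---X
r21=10101: XX--XX----------XX--XX
r22=10110: X-X-X-X---------X-X-X-X
r23=10111: XXXXXXXX--------XXXXXXXX
r24=11000: X-------X-------X-------X
r25=11001: XX------XX------XX------XX

Answer: X
XX
X-X
XXXX
X---X
XX--XX
X-X-X-X
XXXXXXXX
X-------X
XX------XX
X-X-----X-X
XXXX----XXXX
X---X---X---X
XX--XX--XX--XX
X-X-X-X-X-X-X-X
XXXXXXXXXXXXXXXX
X---------------X
XX--------------XX
X-X-------------X-X
XXXX------------XXXX
X---X-----------X---X
XX--XX----------XX--XX
X-X-X-X---------X-X-X-X
XXXXXXXX--------XXXXXXXX
X-------X-------X-------X
XX------XX------XX------XX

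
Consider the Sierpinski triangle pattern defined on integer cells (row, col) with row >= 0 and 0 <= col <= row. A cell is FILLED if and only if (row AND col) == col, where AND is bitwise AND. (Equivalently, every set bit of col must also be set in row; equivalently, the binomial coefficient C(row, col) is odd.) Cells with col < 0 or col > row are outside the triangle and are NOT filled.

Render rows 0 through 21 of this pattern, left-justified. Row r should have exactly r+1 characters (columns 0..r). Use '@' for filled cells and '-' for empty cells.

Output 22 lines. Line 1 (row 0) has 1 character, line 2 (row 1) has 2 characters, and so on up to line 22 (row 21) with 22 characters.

Answer: @
@@
@-@
@@@@
@---@
@@--@@
@-@-@-@
@@@@@@@@
@-------@
@@------@@
@-@-----@-@
@@@@----@@@@
@---@---@---@
@@--@@--@@--@@
@-@-@-@-@-@-@-@
@@@@@@@@@@@@@@@@
@---------------@
@@--------------@@
@-@-------------@-@
@@@@------------@@@@
@---@-----------@---@
@@--@@----------@@--@@

Derivation:
r0=0: @
r1=1: @@
r2=10: @-@
r3=11: @@@@
r4=100: @---@
r5=101: @@--@@
r6=110: @-@-@-@
r7=111: @@@@@@@@
r8=1000: @-------@
r9=1001: @@------@@
r10=1010: @-@-----@-@
r11=1011: @@@@----@@@@
r12=1100: @---@---@---@
r13=1101: @@--@@--@@--@@
r14=1110: @-@-@-@-@-@-@-@
r15=1111: @@@@@@@@@@@@@@@@
r16=10000: @---------------@
r17=10001: @@--------------@@
r18=10010: @-@-------------@-@
r19=10011: @@@@------------@@@@
r20=10100: @---@-----------@---@
r21=10101: @@--@@----------@@--@@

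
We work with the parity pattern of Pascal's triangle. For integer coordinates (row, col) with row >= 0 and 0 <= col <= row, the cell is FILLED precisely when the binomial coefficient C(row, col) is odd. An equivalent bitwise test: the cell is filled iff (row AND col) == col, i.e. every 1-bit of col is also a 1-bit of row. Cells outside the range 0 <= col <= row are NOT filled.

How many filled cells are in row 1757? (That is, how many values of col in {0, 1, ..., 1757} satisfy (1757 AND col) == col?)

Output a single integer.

1757 in binary = 11011011101
popcount(1757) = number of 1-bits in 11011011101 = 8
A col c satisfies (1757 AND c) == c iff every set bit of c is also set in 1757; each of the 8 set bits of 1757 can independently be on or off in c.
count = 2^8 = 256

Answer: 256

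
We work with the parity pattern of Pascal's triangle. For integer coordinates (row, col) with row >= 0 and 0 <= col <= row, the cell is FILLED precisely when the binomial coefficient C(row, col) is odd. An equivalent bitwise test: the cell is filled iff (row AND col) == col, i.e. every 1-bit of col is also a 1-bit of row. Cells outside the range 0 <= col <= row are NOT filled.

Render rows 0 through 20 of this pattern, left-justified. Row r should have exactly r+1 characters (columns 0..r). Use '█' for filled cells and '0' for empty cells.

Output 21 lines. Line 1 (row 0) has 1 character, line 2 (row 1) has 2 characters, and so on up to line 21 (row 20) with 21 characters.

Answer: █
██
█0█
████
█000█
██00██
█0█0█0█
████████
█0000000█
██000000██
█0█00000█0█
████0000████
█000█000█000█
██00██00██00██
█0█0█0█0█0█0█0█
████████████████
█000000000000000█
██00000000000000██
█0█0000000000000█0█
████000000000000████
█000█00000000000█000█

Derivation:
r0=0: █
r1=1: ██
r2=10: █0█
r3=11: ████
r4=100: █000█
r5=101: ██00██
r6=110: █0█0█0█
r7=111: ████████
r8=1000: █0000000█
r9=1001: ██000000██
r10=1010: █0█00000█0█
r11=1011: ████0000████
r12=1100: █000█000█000█
r13=1101: ██00██00██00██
r14=1110: █0█0█0█0█0█0█0█
r15=1111: ████████████████
r16=10000: █000000000000000█
r17=10001: ██00000000000000██
r18=10010: █0█0000000000000█0█
r19=10011: ████000000000000████
r20=10100: █000█00000000000█000█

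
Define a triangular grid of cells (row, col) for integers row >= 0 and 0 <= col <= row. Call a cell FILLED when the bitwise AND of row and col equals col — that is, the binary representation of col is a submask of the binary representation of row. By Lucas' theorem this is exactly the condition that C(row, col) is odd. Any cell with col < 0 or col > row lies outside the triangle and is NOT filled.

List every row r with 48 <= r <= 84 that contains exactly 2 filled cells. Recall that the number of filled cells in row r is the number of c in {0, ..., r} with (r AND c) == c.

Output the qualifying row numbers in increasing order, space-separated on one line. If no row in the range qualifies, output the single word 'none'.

Answer: 64

Derivation:
Row r has 2^popcount(r) filled cells, so we need popcount(r) = log2(2) = 1.
Scan r = 48..84 and keep those with exactly 1 one-bits:
r=48=110000 popcount=2 -> skip
r=49=110001 popcount=3 -> skip
r=50=110010 popcount=3 -> skip
r=51=110011 popcount=4 -> skip
r=52=110100 popcount=3 -> skip
r=53=110101 popcount=4 -> skip
r=54=110110 popcount=4 -> skip
r=55=110111 popcount=5 -> skip
r=56=111000 popcount=3 -> skip
r=57=111001 popcount=4 -> skip
r=58=111010 popcount=4 -> skip
r=59=111011 popcount=5 -> skip
r=60=111100 popcount=4 -> skip
r=61=111101 popcount=5 -> skip
r=62=111110 popcount=5 -> skip
r=63=111111 popcount=6 -> skip
r=64=1000000 popcount=1 -> KEEP
r=65=1000001 popcount=2 -> skip
r=66=1000010 popcount=2 -> skip
r=67=1000011 popcount=3 -> skip
r=68=1000100 popcount=2 -> skip
r=69=1000101 popcount=3 -> skip
r=70=1000110 popcount=3 -> skip
r=71=1000111 popcount=4 -> skip
r=72=1001000 popcount=2 -> skip
r=73=1001001 popcount=3 -> skip
r=74=1001010 popcount=3 -> skip
r=75=1001011 popcount=4 -> skip
r=76=1001100 popcount=3 -> skip
r=77=1001101 popcount=4 -> skip
r=78=1001110 popcount=4 -> skip
r=79=1001111 popcount=5 -> skip
r=80=1010000 popcount=2 -> skip
r=81=1010001 popcount=3 -> skip
r=82=1010010 popcount=3 -> skip
r=83=1010011 popcount=4 -> skip
r=84=1010100 popcount=3 -> skip
Kept rows: 64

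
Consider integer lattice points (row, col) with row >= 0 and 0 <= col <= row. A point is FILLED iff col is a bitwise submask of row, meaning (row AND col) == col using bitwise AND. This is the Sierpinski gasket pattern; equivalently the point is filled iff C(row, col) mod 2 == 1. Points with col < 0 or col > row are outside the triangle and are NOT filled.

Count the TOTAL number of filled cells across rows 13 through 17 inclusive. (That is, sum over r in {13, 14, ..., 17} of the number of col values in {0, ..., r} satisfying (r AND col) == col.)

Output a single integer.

r13=1101 pc3: +8 =8
r14=1110 pc3: +8 =16
r15=1111 pc4: +16 =32
r16=10000 pc1: +2 =34
r17=10001 pc2: +4 =38

Answer: 38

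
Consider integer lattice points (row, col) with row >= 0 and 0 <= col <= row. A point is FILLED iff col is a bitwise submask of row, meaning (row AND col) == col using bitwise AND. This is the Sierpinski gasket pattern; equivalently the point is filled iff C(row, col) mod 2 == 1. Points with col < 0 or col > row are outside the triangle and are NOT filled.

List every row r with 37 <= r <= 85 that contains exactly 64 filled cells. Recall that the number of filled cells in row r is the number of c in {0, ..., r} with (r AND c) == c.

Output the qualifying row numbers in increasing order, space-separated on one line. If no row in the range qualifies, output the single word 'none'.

Answer: 63

Derivation:
Row r has 2^popcount(r) filled cells, so we need popcount(r) = log2(64) = 6.
Scan r = 37..85 and keep those with exactly 6 one-bits:
r=37=100101 popcount=3 -> skip
r=38=100110 popcount=3 -> skip
r=39=100111 popcount=4 -> skip
r=40=101000 popcount=2 -> skip
r=41=101001 popcount=3 -> skip
r=42=101010 popcount=3 -> skip
r=43=101011 popcount=4 -> skip
r=44=101100 popcount=3 -> skip
r=45=101101 popcount=4 -> skip
r=46=101110 popcount=4 -> skip
r=47=101111 popcount=5 -> skip
r=48=110000 popcount=2 -> skip
r=49=110001 popcount=3 -> skip
r=50=110010 popcount=3 -> skip
r=51=110011 popcount=4 -> skip
r=52=110100 popcount=3 -> skip
r=53=110101 popcount=4 -> skip
r=54=110110 popcount=4 -> skip
r=55=110111 popcount=5 -> skip
r=56=111000 popcount=3 -> skip
r=57=111001 popcount=4 -> skip
r=58=111010 popcount=4 -> skip
r=59=111011 popcount=5 -> skip
r=60=111100 popcount=4 -> skip
r=61=111101 popcount=5 -> skip
r=62=111110 popcount=5 -> skip
r=63=111111 popcount=6 -> KEEP
r=64=1000000 popcount=1 -> skip
r=65=1000001 popcount=2 -> skip
r=66=1000010 popcount=2 -> skip
r=67=1000011 popcount=3 -> skip
r=68=1000100 popcount=2 -> skip
r=69=1000101 popcount=3 -> skip
r=70=1000110 popcount=3 -> skip
r=71=1000111 popcount=4 -> skip
r=72=1001000 popcount=2 -> skip
r=73=1001001 popcount=3 -> skip
r=74=1001010 popcount=3 -> skip
r=75=1001011 popcount=4 -> skip
r=76=1001100 popcount=3 -> skip
r=77=1001101 popcount=4 -> skip
r=78=1001110 popcount=4 -> skip
r=79=1001111 popcount=5 -> skip
r=80=1010000 popcount=2 -> skip
r=81=1010001 popcount=3 -> skip
r=82=1010010 popcount=3 -> skip
r=83=1010011 popcount=4 -> skip
r=84=1010100 popcount=3 -> skip
r=85=1010101 popcount=4 -> skip
Kept rows: 63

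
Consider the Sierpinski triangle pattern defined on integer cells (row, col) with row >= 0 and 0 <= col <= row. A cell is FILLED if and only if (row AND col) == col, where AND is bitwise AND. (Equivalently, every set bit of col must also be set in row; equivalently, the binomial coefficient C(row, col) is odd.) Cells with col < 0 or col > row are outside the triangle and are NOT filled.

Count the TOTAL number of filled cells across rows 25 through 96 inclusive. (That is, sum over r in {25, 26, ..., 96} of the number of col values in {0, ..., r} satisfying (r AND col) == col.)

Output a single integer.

r25=11001 pc3: +8 =8
r26=11010 pc3: +8 =16
r27=11011 pc4: +16 =32
r28=11100 pc3: +8 =40
r29=11101 pc4: +16 =56
r30=11110 pc4: +16 =72
r31=11111 pc5: +32 =104
r32=100000 pc1: +2 =106
r33=100001 pc2: +4 =110
r34=100010 pc2: +4 =114
r35=100011 pc3: +8 =122
r36=100100 pc2: +4 =126
r37=100101 pc3: +8 =134
r38=100110 pc3: +8 =142
r39=100111 pc4: +16 =158
r40=101000 pc2: +4 =162
r41=101001 pc3: +8 =170
r42=101010 pc3: +8 =178
r43=101011 pc4: +16 =194
r44=101100 pc3: +8 =202
r45=101101 pc4: +16 =218
r46=101110 pc4: +16 =234
r47=101111 pc5: +32 =266
r48=110000 pc2: +4 =270
r49=110001 pc3: +8 =278
r50=110010 pc3: +8 =286
r51=110011 pc4: +16 =302
r52=110100 pc3: +8 =310
r53=110101 pc4: +16 =326
r54=110110 pc4: +16 =342
r55=110111 pc5: +32 =374
r56=111000 pc3: +8 =382
r57=111001 pc4: +16 =398
r58=111010 pc4: +16 =414
r59=111011 pc5: +32 =446
r60=111100 pc4: +16 =462
r61=111101 pc5: +32 =494
r62=111110 pc5: +32 =526
r63=111111 pc6: +64 =590
r64=1000000 pc1: +2 =592
r65=1000001 pc2: +4 =596
r66=1000010 pc2: +4 =600
r67=1000011 pc3: +8 =608
r68=1000100 pc2: +4 =612
r69=1000101 pc3: +8 =620
r70=1000110 pc3: +8 =628
r71=1000111 pc4: +16 =644
r72=1001000 pc2: +4 =648
r73=1001001 pc3: +8 =656
r74=1001010 pc3: +8 =664
r75=1001011 pc4: +16 =680
r76=1001100 pc3: +8 =688
r77=1001101 pc4: +16 =704
r78=1001110 pc4: +16 =720
r79=1001111 pc5: +32 =752
r80=1010000 pc2: +4 =756
r81=1010001 pc3: +8 =764
r82=1010010 pc3: +8 =772
r83=1010011 pc4: +16 =788
r84=1010100 pc3: +8 =796
r85=1010101 pc4: +16 =812
r86=1010110 pc4: +16 =828
r87=1010111 pc5: +32 =860
r88=1011000 pc3: +8 =868
r89=1011001 pc4: +16 =884
r90=1011010 pc4: +16 =900
r91=1011011 pc5: +32 =932
r92=1011100 pc4: +16 =948
r93=1011101 pc5: +32 =980
r94=1011110 pc5: +32 =1012
r95=1011111 pc6: +64 =1076
r96=1100000 pc2: +4 =1080

Answer: 1080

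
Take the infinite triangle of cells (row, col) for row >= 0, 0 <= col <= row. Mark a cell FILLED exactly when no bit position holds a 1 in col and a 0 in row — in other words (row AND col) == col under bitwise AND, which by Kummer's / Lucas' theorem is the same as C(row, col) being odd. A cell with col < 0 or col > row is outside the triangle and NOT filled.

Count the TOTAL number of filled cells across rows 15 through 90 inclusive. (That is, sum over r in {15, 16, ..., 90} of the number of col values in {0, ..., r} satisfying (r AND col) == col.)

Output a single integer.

Answer: 974

Derivation:
r15=1111 pc4: +16 =16
r16=10000 pc1: +2 =18
r17=10001 pc2: +4 =22
r18=10010 pc2: +4 =26
r19=10011 pc3: +8 =34
r20=10100 pc2: +4 =38
r21=10101 pc3: +8 =46
r22=10110 pc3: +8 =54
r23=10111 pc4: +16 =70
r24=11000 pc2: +4 =74
r25=11001 pc3: +8 =82
r26=11010 pc3: +8 =90
r27=11011 pc4: +16 =106
r28=11100 pc3: +8 =114
r29=11101 pc4: +16 =130
r30=11110 pc4: +16 =146
r31=11111 pc5: +32 =178
r32=100000 pc1: +2 =180
r33=100001 pc2: +4 =184
r34=100010 pc2: +4 =188
r35=100011 pc3: +8 =196
r36=100100 pc2: +4 =200
r37=100101 pc3: +8 =208
r38=100110 pc3: +8 =216
r39=100111 pc4: +16 =232
r40=101000 pc2: +4 =236
r41=101001 pc3: +8 =244
r42=101010 pc3: +8 =252
r43=101011 pc4: +16 =268
r44=101100 pc3: +8 =276
r45=101101 pc4: +16 =292
r46=101110 pc4: +16 =308
r47=101111 pc5: +32 =340
r48=110000 pc2: +4 =344
r49=110001 pc3: +8 =352
r50=110010 pc3: +8 =360
r51=110011 pc4: +16 =376
r52=110100 pc3: +8 =384
r53=110101 pc4: +16 =400
r54=110110 pc4: +16 =416
r55=110111 pc5: +32 =448
r56=111000 pc3: +8 =456
r57=111001 pc4: +16 =472
r58=111010 pc4: +16 =488
r59=111011 pc5: +32 =520
r60=111100 pc4: +16 =536
r61=111101 pc5: +32 =568
r62=111110 pc5: +32 =600
r63=111111 pc6: +64 =664
r64=1000000 pc1: +2 =666
r65=1000001 pc2: +4 =670
r66=1000010 pc2: +4 =674
r67=1000011 pc3: +8 =682
r68=1000100 pc2: +4 =686
r69=1000101 pc3: +8 =694
r70=1000110 pc3: +8 =702
r71=1000111 pc4: +16 =718
r72=1001000 pc2: +4 =722
r73=1001001 pc3: +8 =730
r74=1001010 pc3: +8 =738
r75=1001011 pc4: +16 =754
r76=1001100 pc3: +8 =762
r77=1001101 pc4: +16 =778
r78=1001110 pc4: +16 =794
r79=1001111 pc5: +32 =826
r80=1010000 pc2: +4 =830
r81=1010001 pc3: +8 =838
r82=1010010 pc3: +8 =846
r83=1010011 pc4: +16 =862
r84=1010100 pc3: +8 =870
r85=1010101 pc4: +16 =886
r86=1010110 pc4: +16 =902
r87=1010111 pc5: +32 =934
r88=1011000 pc3: +8 =942
r89=1011001 pc4: +16 =958
r90=1011010 pc4: +16 =974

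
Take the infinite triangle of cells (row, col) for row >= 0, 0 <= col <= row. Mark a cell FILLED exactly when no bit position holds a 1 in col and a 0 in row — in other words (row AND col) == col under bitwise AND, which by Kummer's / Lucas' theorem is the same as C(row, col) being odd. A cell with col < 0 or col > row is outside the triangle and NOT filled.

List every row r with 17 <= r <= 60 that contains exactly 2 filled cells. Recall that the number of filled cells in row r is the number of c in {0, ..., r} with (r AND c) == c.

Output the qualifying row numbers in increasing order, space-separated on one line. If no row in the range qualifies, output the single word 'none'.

Answer: 32

Derivation:
Row r has 2^popcount(r) filled cells, so we need popcount(r) = log2(2) = 1.
Scan r = 17..60 and keep those with exactly 1 one-bits:
r=17=10001 popcount=2 -> skip
r=18=10010 popcount=2 -> skip
r=19=10011 popcount=3 -> skip
r=20=10100 popcount=2 -> skip
r=21=10101 popcount=3 -> skip
r=22=10110 popcount=3 -> skip
r=23=10111 popcount=4 -> skip
r=24=11000 popcount=2 -> skip
r=25=11001 popcount=3 -> skip
r=26=11010 popcount=3 -> skip
r=27=11011 popcount=4 -> skip
r=28=11100 popcount=3 -> skip
r=29=11101 popcount=4 -> skip
r=30=11110 popcount=4 -> skip
r=31=11111 popcount=5 -> skip
r=32=100000 popcount=1 -> KEEP
r=33=100001 popcount=2 -> skip
r=34=100010 popcount=2 -> skip
r=35=100011 popcount=3 -> skip
r=36=100100 popcount=2 -> skip
r=37=100101 popcount=3 -> skip
r=38=100110 popcount=3 -> skip
r=39=100111 popcount=4 -> skip
r=40=101000 popcount=2 -> skip
r=41=101001 popcount=3 -> skip
r=42=101010 popcount=3 -> skip
r=43=101011 popcount=4 -> skip
r=44=101100 popcount=3 -> skip
r=45=101101 popcount=4 -> skip
r=46=101110 popcount=4 -> skip
r=47=101111 popcount=5 -> skip
r=48=110000 popcount=2 -> skip
r=49=110001 popcount=3 -> skip
r=50=110010 popcount=3 -> skip
r=51=110011 popcount=4 -> skip
r=52=110100 popcount=3 -> skip
r=53=110101 popcount=4 -> skip
r=54=110110 popcount=4 -> skip
r=55=110111 popcount=5 -> skip
r=56=111000 popcount=3 -> skip
r=57=111001 popcount=4 -> skip
r=58=111010 popcount=4 -> skip
r=59=111011 popcount=5 -> skip
r=60=111100 popcount=4 -> skip
Kept rows: 32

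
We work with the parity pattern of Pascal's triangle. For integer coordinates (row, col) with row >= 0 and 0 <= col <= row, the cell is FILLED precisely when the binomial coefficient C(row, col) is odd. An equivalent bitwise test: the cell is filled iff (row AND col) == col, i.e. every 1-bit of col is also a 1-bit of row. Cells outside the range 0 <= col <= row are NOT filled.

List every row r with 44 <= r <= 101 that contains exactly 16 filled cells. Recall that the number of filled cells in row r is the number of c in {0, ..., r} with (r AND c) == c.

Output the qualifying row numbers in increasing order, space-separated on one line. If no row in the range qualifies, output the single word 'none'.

Answer: 45 46 51 53 54 57 58 60 71 75 77 78 83 85 86 89 90 92 99 101

Derivation:
Row r has 2^popcount(r) filled cells, so we need popcount(r) = log2(16) = 4.
Scan r = 44..101 and keep those with exactly 4 one-bits:
r=44=101100 popcount=3 -> skip
r=45=101101 popcount=4 -> KEEP
r=46=101110 popcount=4 -> KEEP
r=47=101111 popcount=5 -> skip
r=48=110000 popcount=2 -> skip
r=49=110001 popcount=3 -> skip
r=50=110010 popcount=3 -> skip
r=51=110011 popcount=4 -> KEEP
r=52=110100 popcount=3 -> skip
r=53=110101 popcount=4 -> KEEP
r=54=110110 popcount=4 -> KEEP
r=55=110111 popcount=5 -> skip
r=56=111000 popcount=3 -> skip
r=57=111001 popcount=4 -> KEEP
r=58=111010 popcount=4 -> KEEP
r=59=111011 popcount=5 -> skip
r=60=111100 popcount=4 -> KEEP
r=61=111101 popcount=5 -> skip
r=62=111110 popcount=5 -> skip
r=63=111111 popcount=6 -> skip
r=64=1000000 popcount=1 -> skip
r=65=1000001 popcount=2 -> skip
r=66=1000010 popcount=2 -> skip
r=67=1000011 popcount=3 -> skip
r=68=1000100 popcount=2 -> skip
r=69=1000101 popcount=3 -> skip
r=70=1000110 popcount=3 -> skip
r=71=1000111 popcount=4 -> KEEP
r=72=1001000 popcount=2 -> skip
r=73=1001001 popcount=3 -> skip
r=74=1001010 popcount=3 -> skip
r=75=1001011 popcount=4 -> KEEP
r=76=1001100 popcount=3 -> skip
r=77=1001101 popcount=4 -> KEEP
r=78=1001110 popcount=4 -> KEEP
r=79=1001111 popcount=5 -> skip
r=80=1010000 popcount=2 -> skip
r=81=1010001 popcount=3 -> skip
r=82=1010010 popcount=3 -> skip
r=83=1010011 popcount=4 -> KEEP
r=84=1010100 popcount=3 -> skip
r=85=1010101 popcount=4 -> KEEP
r=86=1010110 popcount=4 -> KEEP
r=87=1010111 popcount=5 -> skip
r=88=1011000 popcount=3 -> skip
r=89=1011001 popcount=4 -> KEEP
r=90=1011010 popcount=4 -> KEEP
r=91=1011011 popcount=5 -> skip
r=92=1011100 popcount=4 -> KEEP
r=93=1011101 popcount=5 -> skip
r=94=1011110 popcount=5 -> skip
r=95=1011111 popcount=6 -> skip
r=96=1100000 popcount=2 -> skip
r=97=1100001 popcount=3 -> skip
r=98=1100010 popcount=3 -> skip
r=99=1100011 popcount=4 -> KEEP
r=100=1100100 popcount=3 -> skip
r=101=1100101 popcount=4 -> KEEP
Kept rows: 45 46 51 53 54 57 58 60 71 75 77 78 83 85 86 89 90 92 99 101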